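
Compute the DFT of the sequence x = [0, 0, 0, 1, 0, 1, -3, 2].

X[k] = Σ(n=0 to 7) x[n] · ω_8^(nk)
where ω_8 = e^(-2πi/8)

Computing each X[k]:
X[0] = 1
X[1] = -1.5858i
X[2] = 3+2i
X[3] = 4.4142i
X[4] = -7
X[5] = -4.4142i
X[6] = 3-2i
X[7] = 1.5858i

X = [1, -1.5858i, 3+2i, 4.4142i, -7, -4.4142i, 3-2i, 1.5858i]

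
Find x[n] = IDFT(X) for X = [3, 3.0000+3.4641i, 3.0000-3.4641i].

x[n] = (1/3) Σ(k=0 to 2) X[k] · e^(2πikn/3)

Computing each x[n]:
x[0] = 3
x[1] = -2
x[2] = 2

x = [3, -2, 2]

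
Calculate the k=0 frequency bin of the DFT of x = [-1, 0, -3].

X[0] = Σ(n=0 to 2) x[n] · ω_3^0 = Σ x[n]
= (-1) + (0) + (-3)

X[0] = -4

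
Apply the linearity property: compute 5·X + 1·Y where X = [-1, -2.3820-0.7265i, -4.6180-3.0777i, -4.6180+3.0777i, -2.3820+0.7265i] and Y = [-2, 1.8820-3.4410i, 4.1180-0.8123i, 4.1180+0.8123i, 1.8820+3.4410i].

By linearity: DFT(5x + 1y) = 5·DFT(x) + 1·DFT(y)
= 5·[-1, -2.3820-0.7265i, -4.6180-3.0777i, -4.6180+3.0777i, -2.3820+0.7265i] + 1·[-2, 1.8820-3.4410i, 4.1180-0.8123i, 4.1180+0.8123i, 1.8820+3.4410i]

Computing element-wise:
Z[0] = 5·(-1) + 1·(-2) = -7
Z[1] = 5·(-2.3820-0.7265i) + 1·(1.8820-3.4410i) = -10.0280-7.0735i
Z[2] = 5·(-4.6180-3.0777i) + 1·(4.1180-0.8123i) = -18.9720-16.2008i
Z[3] = 5·(-4.6180+3.0777i) + 1·(4.1180+0.8123i) = -18.9720+16.2008i
Z[4] = 5·(-2.3820+0.7265i) + 1·(1.8820+3.4410i) = -10.0280+7.0735i

DFT(5x + 1y) = 5·X + 1·Y = [-7, -10.0280-7.0735i, -18.9720-16.2008i, -18.9720+16.2008i, -10.0280+7.0735i]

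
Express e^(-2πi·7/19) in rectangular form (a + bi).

ω_19^7 = e^(-2πi·7/19)
= cos(-2π·7/19) + i·sin(-2π·7/19)
= cos(-14π/19) + i·sin(-14π/19)

ω_19^7 = cos(-14π/19) + i·sin(-14π/19) = -0.6773-0.7357i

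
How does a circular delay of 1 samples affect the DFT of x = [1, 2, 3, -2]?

Time shift by 1: X_shifted[k] = ω_4^(1k) · X[k]
Shifted x = [-2, 1, 2, 3]

DFT(x[n-1]) = [4, -4+2i, -4, -4-2i]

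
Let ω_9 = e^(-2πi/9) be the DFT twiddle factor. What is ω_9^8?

ω_9^8 = e^(-2πi·8/9)
= cos(-2π·8/9) + i·sin(-2π·8/9)
= cos(-16π/9) + i·sin(-16π/9)

ω_9^8 = cos(-16π/9) + i·sin(-16π/9) = 0.7660+0.6428i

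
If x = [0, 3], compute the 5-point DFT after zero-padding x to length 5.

Original 2-point DFT: [3, -3]
Zero-padded 5-point DFT provides frequency interpolation.

DFT_5([x, 0, ...]) = [3, 0.9271-2.8532i, -2.4271-1.7634i, -2.4271+1.7634i, 0.9271+2.8532i]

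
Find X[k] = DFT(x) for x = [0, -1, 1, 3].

X[k] = Σ(n=0 to 3) x[n] · ω_4^(nk)
where ω_4 = e^(-2πi/4)

Computing each X[k]:
X[0] = 3
X[1] = -1+4i
X[2] = -1
X[3] = -1-4i

X = [3, -1+4i, -1, -1-4i]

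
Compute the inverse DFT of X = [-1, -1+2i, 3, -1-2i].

x[n] = (1/4) Σ(k=0 to 3) X[k] · e^(2πikn/4)

Computing each x[n]:
x[0] = 0
x[1] = -2
x[2] = 1
x[3] = 0

x = [0, -2, 1, 0]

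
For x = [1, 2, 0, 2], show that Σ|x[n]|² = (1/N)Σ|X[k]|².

Time domain:
Σ|x[n]|² = |1|² + |2|² + |0|² + |2|² = 9.0000

Frequency domain:
(1/4)Σ|X[k]|² = (1/4)(|5|² + |1|² + |-3|² + |1|²) = (1/4)·36.0000 = 9.0000

Both sides agree, confirming Parseval's theorem.

Σ|x[n]|² = (1/N)Σ|X[k]|² = 9.0000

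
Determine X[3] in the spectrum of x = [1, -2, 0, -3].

X[3] = Σ(n=0 to 3) x[n] · ω_4^(3n) where ω_4 = e^(-2πi/4)
= (1)·ω_4^0 + (-2)·ω_4^3 + (0)·ω_4^6 + (-3)·ω_4^9

X[3] = 1+1i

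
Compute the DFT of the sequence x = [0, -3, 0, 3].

X[k] = Σ(n=0 to 3) x[n] · ω_4^(nk)
where ω_4 = e^(-2πi/4)

Computing each X[k]:
X[0] = 0
X[1] = 6i
X[2] = 0
X[3] = -6i

X = [0, 6i, 0, -6i]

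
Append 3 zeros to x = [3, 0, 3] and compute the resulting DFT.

Original 3-point DFT: [6, 1.5000+2.5981i, 1.5000-2.5981i]
Zero-padded 6-point DFT provides frequency interpolation.

DFT_6([x, 0, ...]) = [6, 1.5000-2.5981i, 1.5000+2.5981i, 6, 1.5000-2.5981i, 1.5000+2.5981i]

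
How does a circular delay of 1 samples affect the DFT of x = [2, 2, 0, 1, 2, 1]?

Time shift by 1: X_shifted[k] = ω_6^(1k) · X[k]
Shifted x = [1, 2, 2, 0, 1, 2]

DFT(x[n-1]) = [8, 1.5000-0.8660i, -2.5000+0.8660i, 0, -2.5000-0.8660i, 1.5000+0.8660i]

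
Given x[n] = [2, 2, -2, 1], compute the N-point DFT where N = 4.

X[k] = Σ(n=0 to 3) x[n] · ω_4^(nk)
where ω_4 = e^(-2πi/4)

Computing each X[k]:
X[0] = 3
X[1] = 4-1i
X[2] = -3
X[3] = 4+1i

X = [3, 4-1i, -3, 4+1i]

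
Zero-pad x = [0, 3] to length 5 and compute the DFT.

Original 2-point DFT: [3, -3]
Zero-padded 5-point DFT provides frequency interpolation.

DFT_5([x, 0, ...]) = [3, 0.9271-2.8532i, -2.4271-1.7634i, -2.4271+1.7634i, 0.9271+2.8532i]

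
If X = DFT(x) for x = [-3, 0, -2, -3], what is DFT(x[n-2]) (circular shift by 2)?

Time shift by 2: X_shifted[k] = ω_4^(2k) · X[k]
Shifted x = [-2, -3, -3, 0]

DFT(x[n-2]) = [-8, 1+3i, -2, 1-3i]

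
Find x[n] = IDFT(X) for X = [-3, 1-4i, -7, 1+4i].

x[n] = (1/4) Σ(k=0 to 3) X[k] · e^(2πikn/4)

Computing each x[n]:
x[0] = -2
x[1] = 3
x[2] = -3
x[3] = -1

x = [-2, 3, -3, -1]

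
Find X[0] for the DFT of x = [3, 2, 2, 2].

X[0] = Σ(n=0 to 3) x[n] · ω_4^0 = Σ x[n]
= (3) + (2) + (2) + (2)

X[0] = 9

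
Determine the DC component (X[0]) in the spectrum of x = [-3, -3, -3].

X[0] = Σ(n=0 to 2) x[n] · ω_3^0 = Σ x[n]
= (-3) + (-3) + (-3)

X[0] = -9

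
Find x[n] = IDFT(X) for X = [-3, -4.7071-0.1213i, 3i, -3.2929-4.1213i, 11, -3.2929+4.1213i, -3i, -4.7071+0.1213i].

x[n] = (1/8) Σ(k=0 to 7) X[k] · e^(2πikn/8)

Computing each x[n]:
x[0] = -1
x[1] = -2
x[2] = 0
x[3] = 0
x[4] = 3
x[5] = -3
x[6] = 2
x[7] = -2

x = [-1, -2, 0, 0, 3, -3, 2, -2]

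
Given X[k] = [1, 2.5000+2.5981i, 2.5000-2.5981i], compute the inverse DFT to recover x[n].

x[n] = (1/3) Σ(k=0 to 2) X[k] · e^(2πikn/3)

Computing each x[n]:
x[0] = 2
x[1] = -2
x[2] = 1

x = [2, -2, 1]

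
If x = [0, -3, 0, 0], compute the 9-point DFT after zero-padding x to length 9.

Original 4-point DFT: [-3, 3i, 3, -3i]
Zero-padded 9-point DFT provides frequency interpolation.

DFT_9([x, 0, ...]) = [-3, -2.2981+1.9284i, -0.5209+2.9544i, 1.5000+2.5981i, 2.8191+1.0261i, 2.8191-1.0261i, 1.5000-2.5981i, -0.5209-2.9544i, -2.2981-1.9284i]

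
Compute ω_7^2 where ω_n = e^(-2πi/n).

ω_7^2 = e^(-2πi·2/7)
= cos(-2π·2/7) + i·sin(-2π·2/7)
= cos(-4π/7) + i·sin(-4π/7)

ω_7^2 = cos(-4π/7) + i·sin(-4π/7) = -0.2225-0.9749i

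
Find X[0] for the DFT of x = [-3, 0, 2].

X[0] = Σ(n=0 to 2) x[n] · ω_3^0 = Σ x[n]
= (-3) + (0) + (2)

X[0] = -1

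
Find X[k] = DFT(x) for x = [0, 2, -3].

X[k] = Σ(n=0 to 2) x[n] · ω_3^(nk)
where ω_3 = e^(-2πi/3)

Computing each X[k]:
X[0] = -1
X[1] = 0.5000-4.3301i
X[2] = 0.5000+4.3301i

X = [-1, 0.5000-4.3301i, 0.5000+4.3301i]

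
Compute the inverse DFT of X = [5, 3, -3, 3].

x[n] = (1/4) Σ(k=0 to 3) X[k] · e^(2πikn/4)

Computing each x[n]:
x[0] = 2
x[1] = 2
x[2] = -1
x[3] = 2

x = [2, 2, -1, 2]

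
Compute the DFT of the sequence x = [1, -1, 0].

X[k] = Σ(n=0 to 2) x[n] · ω_3^(nk)
where ω_3 = e^(-2πi/3)

Computing each X[k]:
X[0] = 0
X[1] = 1.5000+0.8660i
X[2] = 1.5000-0.8660i

X = [0, 1.5000+0.8660i, 1.5000-0.8660i]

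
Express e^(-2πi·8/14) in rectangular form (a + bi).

ω_14^8 = e^(-2πi·8/14)
= cos(-2π·8/14) + i·sin(-2π·8/14)
= cos(-16π/14) + i·sin(-16π/14)

ω_14^8 = cos(-16π/14) + i·sin(-16π/14) = -0.9010+0.4339i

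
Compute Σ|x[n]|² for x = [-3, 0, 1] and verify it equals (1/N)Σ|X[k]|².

Time domain:
Σ|x[n]|² = |-3|² + |0|² + |1|² = 10.0000

Frequency domain:
(1/3)Σ|X[k]|² = (1/3)(|-2|² + |-3.5000+0.8660i|² + |-3.5000-0.8660i|²) = (1/3)·30.0000 = 10.0000

Both sides agree, confirming Parseval's theorem.

Σ|x[n]|² = (1/N)Σ|X[k]|² = 10.0000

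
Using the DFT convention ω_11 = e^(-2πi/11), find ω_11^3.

ω_11^3 = e^(-2πi·3/11)
= cos(-2π·3/11) + i·sin(-2π·3/11)
= cos(-6π/11) + i·sin(-6π/11)

ω_11^3 = cos(-6π/11) + i·sin(-6π/11) = -0.1423-0.9898i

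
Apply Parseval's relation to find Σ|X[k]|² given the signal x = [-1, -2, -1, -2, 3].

Parseval: Σ|x[n]|² = (1/N)Σ|X[k]|², so Σ|X[k]|² = N·Σ|x[n]|² = 5·19.0000

Σ|X[k]|² = N·Σ|x[n]|² = 5·19.0000 = 95.0000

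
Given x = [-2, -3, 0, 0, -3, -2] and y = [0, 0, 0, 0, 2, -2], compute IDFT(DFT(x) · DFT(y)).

(x ⊛ y)[n] = Σ(m=0 to 5) x[m] · y[(n-m) mod 6]

Computing each output sample:
(x ⊛ y)[0] = 6
(x ⊛ y)[1] = 0
(x ⊛ y)[2] = -6
(x ⊛ y)[3] = 2
(x ⊛ y)[4] = 0
(x ⊛ y)[5] = -2

x ⊛ y = [6, 0, -6, 2, 0, -2]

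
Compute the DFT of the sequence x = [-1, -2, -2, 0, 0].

X[k] = Σ(n=0 to 4) x[n] · ω_5^(nk)
where ω_5 = e^(-2πi/5)

Computing each X[k]:
X[0] = -5
X[1] = 3.0777i
X[2] = -0.7265i
X[3] = 0.7265i
X[4] = -3.0777i

X = [-5, 3.0777i, -0.7265i, 0.7265i, -3.0777i]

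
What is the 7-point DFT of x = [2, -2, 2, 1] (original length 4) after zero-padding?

Original 4-point DFT: [3, 3i, 5, -3i]
Zero-padded 7-point DFT provides frequency interpolation.

DFT_7([x, 0, ...]) = [3, -0.5930-0.8201i, 1.2666+3.5995i, 4.8264+1.4565i, 4.8264-1.4565i, 1.2666-3.5995i, -0.5930+0.8201i]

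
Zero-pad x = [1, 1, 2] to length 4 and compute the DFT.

Original 3-point DFT: [4, -0.5000+0.8660i, -0.5000-0.8660i]
Zero-padded 4-point DFT provides frequency interpolation.

DFT_4([x, 0, ...]) = [4, -1-1i, 2, -1+1i]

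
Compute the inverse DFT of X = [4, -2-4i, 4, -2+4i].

x[n] = (1/4) Σ(k=0 to 3) X[k] · e^(2πikn/4)

Computing each x[n]:
x[0] = 1
x[1] = 2
x[2] = 3
x[3] = -2

x = [1, 2, 3, -2]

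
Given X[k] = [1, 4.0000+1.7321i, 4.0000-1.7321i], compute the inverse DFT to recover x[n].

x[n] = (1/3) Σ(k=0 to 2) X[k] · e^(2πikn/3)

Computing each x[n]:
x[0] = 3
x[1] = -2
x[2] = 0

x = [3, -2, 0]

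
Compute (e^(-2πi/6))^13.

Since ω_6^6 = 1, powers reduce modulo 6.
13 mod 6 = 1
So ω_6^13 = ω_6^1 = e^(-2πi·1/6)

ω_6^13 = ω_6^1 = 0.5000-0.8660i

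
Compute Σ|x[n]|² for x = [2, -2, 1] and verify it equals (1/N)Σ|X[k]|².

Time domain:
Σ|x[n]|² = |2|² + |-2|² + |1|² = 9.0000

Frequency domain:
(1/3)Σ|X[k]|² = (1/3)(|1|² + |2.5000+2.5981i|² + |2.5000-2.5981i|²) = (1/3)·27.0000 = 9.0000

Both sides agree, confirming Parseval's theorem.

Σ|x[n]|² = (1/N)Σ|X[k]|² = 9.0000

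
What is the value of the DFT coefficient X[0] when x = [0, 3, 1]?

X[0] = Σ(n=0 to 2) x[n] · ω_3^0 = Σ x[n]
= (0) + (3) + (1)

X[0] = 4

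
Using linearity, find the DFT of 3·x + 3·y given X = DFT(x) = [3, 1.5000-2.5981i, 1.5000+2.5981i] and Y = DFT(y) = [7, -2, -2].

By linearity: DFT(3x + 3y) = 3·DFT(x) + 3·DFT(y)
= 3·[3, 1.5000-2.5981i, 1.5000+2.5981i] + 3·[7, -2, -2]

Computing element-wise:
Z[0] = 3·(3) + 3·(7) = 30
Z[1] = 3·(1.5000-2.5981i) + 3·(-2) = -1.5000-7.7943i
Z[2] = 3·(1.5000+2.5981i) + 3·(-2) = -1.5000+7.7943i

DFT(3x + 3y) = 3·X + 3·Y = [30, -1.5000-7.7943i, -1.5000+7.7943i]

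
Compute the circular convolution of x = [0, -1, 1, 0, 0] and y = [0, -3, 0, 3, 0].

(x ⊛ y)[n] = Σ(m=0 to 4) x[m] · y[(n-m) mod 5]

Computing each output sample:
(x ⊛ y)[0] = 3
(x ⊛ y)[1] = 0
(x ⊛ y)[2] = 3
(x ⊛ y)[3] = -3
(x ⊛ y)[4] = -3

x ⊛ y = [3, 0, 3, -3, -3]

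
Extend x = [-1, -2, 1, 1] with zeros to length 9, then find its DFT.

Original 4-point DFT: [-1, -2+3i, 1, -2-3i]
Zero-padded 9-point DFT provides frequency interpolation.

DFT_9([x, 0, ...]) = [-1, -2.8584-0.5653i, -2.7870+2.4936i, 0.5000+2.5981i, 1.1454+0.4608i, 1.1454-0.4608i, 0.5000-2.5981i, -2.7870-2.4936i, -2.8584+0.5653i]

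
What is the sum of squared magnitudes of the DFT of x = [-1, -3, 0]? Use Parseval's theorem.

Parseval: Σ|x[n]|² = (1/N)Σ|X[k]|², so Σ|X[k]|² = N·Σ|x[n]|² = 3·10.0000

Σ|X[k]|² = N·Σ|x[n]|² = 3·10.0000 = 30.0000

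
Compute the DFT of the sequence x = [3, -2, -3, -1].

X[k] = Σ(n=0 to 3) x[n] · ω_4^(nk)
where ω_4 = e^(-2πi/4)

Computing each X[k]:
X[0] = -3
X[1] = 6+1i
X[2] = 3
X[3] = 6-1i

X = [-3, 6+1i, 3, 6-1i]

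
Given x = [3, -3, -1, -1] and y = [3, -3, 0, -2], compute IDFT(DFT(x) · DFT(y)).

(x ⊛ y)[n] = Σ(m=0 to 3) x[m] · y[(n-m) mod 4]

Computing each output sample:
(x ⊛ y)[0] = 18
(x ⊛ y)[1] = -16
(x ⊛ y)[2] = 8
(x ⊛ y)[3] = -6

x ⊛ y = [18, -16, 8, -6]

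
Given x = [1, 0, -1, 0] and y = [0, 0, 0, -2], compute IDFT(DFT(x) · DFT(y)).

(x ⊛ y)[n] = Σ(m=0 to 3) x[m] · y[(n-m) mod 4]

Computing each output sample:
(x ⊛ y)[0] = 0
(x ⊛ y)[1] = 2
(x ⊛ y)[2] = 0
(x ⊛ y)[3] = -2

x ⊛ y = [0, 2, 0, -2]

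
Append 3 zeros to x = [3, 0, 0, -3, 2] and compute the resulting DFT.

Original 5-point DFT: [2, 6.0451+0.1388i, 0.4549+4.0287i, 0.4549-4.0287i, 6.0451-0.1388i]
Zero-padded 8-point DFT provides frequency interpolation.

DFT_8([x, 0, ...]) = [2, 3.1213+2.1213i, 5-3i, -1.1213+2.1213i, 8, -1.1213-2.1213i, 5+3i, 3.1213-2.1213i]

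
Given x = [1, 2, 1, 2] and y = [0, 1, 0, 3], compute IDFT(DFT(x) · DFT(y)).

(x ⊛ y)[n] = Σ(m=0 to 3) x[m] · y[(n-m) mod 4]

Computing each output sample:
(x ⊛ y)[0] = 8
(x ⊛ y)[1] = 4
(x ⊛ y)[2] = 8
(x ⊛ y)[3] = 4

x ⊛ y = [8, 4, 8, 4]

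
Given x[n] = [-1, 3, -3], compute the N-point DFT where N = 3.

X[k] = Σ(n=0 to 2) x[n] · ω_3^(nk)
where ω_3 = e^(-2πi/3)

Computing each X[k]:
X[0] = -1
X[1] = -1.0000-5.1962i
X[2] = -1.0000+5.1962i

X = [-1, -1.0000-5.1962i, -1.0000+5.1962i]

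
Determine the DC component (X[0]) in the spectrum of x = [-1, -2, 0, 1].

X[0] = Σ(n=0 to 3) x[n] · ω_4^0 = Σ x[n]
= (-1) + (-2) + (0) + (1)

X[0] = -2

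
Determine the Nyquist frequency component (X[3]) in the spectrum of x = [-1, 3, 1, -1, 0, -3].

X[3] = Σ(n=0 to 5) x[n] · ω_6^(3n) where ω_6 = e^(-2πi/6)
= (-1)·ω_6^0 + (3)·ω_6^3 + (1)·ω_6^6 + (-1)·ω_6^9 + (0)·ω_6^12 + (-3)·ω_6^15

X[3] = 1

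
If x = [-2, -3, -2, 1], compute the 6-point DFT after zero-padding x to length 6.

Original 4-point DFT: [-6, 4i, -2, -4i]
Zero-padded 6-point DFT provides frequency interpolation.

DFT_6([x, 0, ...]) = [-6, -3.5000+4.3301i, 1.5000+0.8660i, -2, 1.5000-0.8660i, -3.5000-4.3301i]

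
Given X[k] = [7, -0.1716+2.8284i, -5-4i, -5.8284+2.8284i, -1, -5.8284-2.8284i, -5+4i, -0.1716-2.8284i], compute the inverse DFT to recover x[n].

x[n] = (1/8) Σ(k=0 to 7) X[k] · e^(2πikn/8)

Computing each x[n]:
x[0] = -2
x[1] = 2
x[2] = 2
x[3] = -2
x[4] = 1
x[5] = 2
x[6] = 2
x[7] = 2

x = [-2, 2, 2, -2, 1, 2, 2, 2]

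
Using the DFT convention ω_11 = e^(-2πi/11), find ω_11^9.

ω_11^9 = e^(-2πi·9/11)
= cos(-2π·9/11) + i·sin(-2π·9/11)
= cos(-18π/11) + i·sin(-18π/11)

ω_11^9 = cos(-18π/11) + i·sin(-18π/11) = 0.4154+0.9096i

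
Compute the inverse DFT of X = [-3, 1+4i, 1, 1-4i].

x[n] = (1/4) Σ(k=0 to 3) X[k] · e^(2πikn/4)

Computing each x[n]:
x[0] = 0
x[1] = -3
x[2] = -1
x[3] = 1

x = [0, -3, -1, 1]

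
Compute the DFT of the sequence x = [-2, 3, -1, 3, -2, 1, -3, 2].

X[k] = Σ(n=0 to 7) x[n] · ω_8^(nk)
where ω_8 = e^(-2πi/8)

Computing each X[k]:
X[0] = 1
X[1] = 0.7071-4.1213i
X[2] = 1i
X[3] = -0.7071-0.1213i
X[4] = -17
X[5] = -0.7071+0.1213i
X[6] = -1i
X[7] = 0.7071+4.1213i

X = [1, 0.7071-4.1213i, 1i, -0.7071-0.1213i, -17, -0.7071+0.1213i, -1i, 0.7071+4.1213i]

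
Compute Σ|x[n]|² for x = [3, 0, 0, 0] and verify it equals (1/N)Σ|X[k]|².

Time domain:
Σ|x[n]|² = |3|² + |0|² + |0|² + |0|² = 9.0000

Frequency domain:
(1/4)Σ|X[k]|² = (1/4)(|3|² + |3|² + |3|² + |3|²) = (1/4)·36.0000 = 9.0000

Both sides agree, confirming Parseval's theorem.

Σ|x[n]|² = (1/N)Σ|X[k]|² = 9.0000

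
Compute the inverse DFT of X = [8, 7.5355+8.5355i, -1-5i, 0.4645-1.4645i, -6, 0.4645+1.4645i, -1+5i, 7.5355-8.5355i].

x[n] = (1/8) Σ(k=0 to 7) X[k] · e^(2πikn/8)

Computing each x[n]:
x[0] = 2
x[1] = 3
x[2] = -2
x[3] = -2
x[4] = -2
x[5] = 3
x[6] = 3
x[7] = 3

x = [2, 3, -2, -2, -2, 3, 3, 3]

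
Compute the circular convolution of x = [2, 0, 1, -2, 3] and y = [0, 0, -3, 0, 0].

(x ⊛ y)[n] = Σ(m=0 to 4) x[m] · y[(n-m) mod 5]

Computing each output sample:
(x ⊛ y)[0] = 6
(x ⊛ y)[1] = -9
(x ⊛ y)[2] = -6
(x ⊛ y)[3] = 0
(x ⊛ y)[4] = -3

x ⊛ y = [6, -9, -6, 0, -3]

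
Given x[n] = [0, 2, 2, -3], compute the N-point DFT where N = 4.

X[k] = Σ(n=0 to 3) x[n] · ω_4^(nk)
where ω_4 = e^(-2πi/4)

Computing each X[k]:
X[0] = 1
X[1] = -2-5i
X[2] = 3
X[3] = -2+5i

X = [1, -2-5i, 3, -2+5i]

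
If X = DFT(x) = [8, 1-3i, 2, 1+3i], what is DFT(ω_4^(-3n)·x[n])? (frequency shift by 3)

Modulation property: DFT(ω_4^(-3n)·x[n]) = X[(k-3) mod 4], so circularly shift X by 3 positions.

X[k-3] = [1-3i, 2, 1+3i, 8]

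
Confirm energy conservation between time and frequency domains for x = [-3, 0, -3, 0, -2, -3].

Time domain:
Σ|x[n]|² = |-3|² + |0|² + |-3|² + |0|² + |-2|² + |-3|² = 31.0000

Frequency domain:
(1/6)Σ|X[k]|² = (1/6)(|-11|² + |-2.0000-1.7321i|² + |1.0000-3.4641i|² + |-5|² + |1.0000+3.4641i|² + |-2.0000+1.7321i|²) = (1/6)·186.0000 = 31.0000

Both sides agree, confirming Parseval's theorem.

Σ|x[n]|² = (1/N)Σ|X[k]|² = 31.0000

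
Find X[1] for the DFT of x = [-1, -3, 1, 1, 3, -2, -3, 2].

X[1] = Σ(n=0 to 7) x[n] · ω_8^(1n) where ω_8 = e^(-2πi/8)
= (-1)·ω_8^0 + (-3)·ω_8^1 + (1)·ω_8^2 + (1)·ω_8^3 + (3)·ω_8^4 + (-2)·ω_8^5 + (-3)·ω_8^6 + (2)·ω_8^7

X[1] = -4.0000-2.5858i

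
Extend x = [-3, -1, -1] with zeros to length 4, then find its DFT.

Original 3-point DFT: [-5, -2, -2]
Zero-padded 4-point DFT provides frequency interpolation.

DFT_4([x, 0, ...]) = [-5, -2+1i, -3, -2-1i]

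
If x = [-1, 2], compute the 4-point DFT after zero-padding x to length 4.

Original 2-point DFT: [1, -3]
Zero-padded 4-point DFT provides frequency interpolation.

DFT_4([x, 0, ...]) = [1, -1-2i, -3, -1+2i]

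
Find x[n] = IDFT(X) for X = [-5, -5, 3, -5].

x[n] = (1/4) Σ(k=0 to 3) X[k] · e^(2πikn/4)

Computing each x[n]:
x[0] = -3
x[1] = -2
x[2] = 2
x[3] = -2

x = [-3, -2, 2, -2]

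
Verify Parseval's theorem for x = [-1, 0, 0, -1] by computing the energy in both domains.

Time domain:
Σ|x[n]|² = |-1|² + |0|² + |0|² + |-1|² = 2.0000

Frequency domain:
(1/4)Σ|X[k]|² = (1/4)(|-2|² + |-1-1i|² + |0|² + |-1+1i|²) = (1/4)·8.0000 = 2.0000

Both sides agree, confirming Parseval's theorem.

Σ|x[n]|² = (1/N)Σ|X[k]|² = 2.0000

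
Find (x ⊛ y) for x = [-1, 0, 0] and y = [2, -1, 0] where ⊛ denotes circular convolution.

(x ⊛ y)[n] = Σ(m=0 to 2) x[m] · y[(n-m) mod 3]

Computing each output sample:
(x ⊛ y)[0] = -2
(x ⊛ y)[1] = 1
(x ⊛ y)[2] = 0

x ⊛ y = [-2, 1, 0]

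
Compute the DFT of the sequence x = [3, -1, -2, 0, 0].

X[k] = Σ(n=0 to 4) x[n] · ω_5^(nk)
where ω_5 = e^(-2πi/5)

Computing each X[k]:
X[0] = 0
X[1] = 4.3090+2.1266i
X[2] = 3.1910-1.3143i
X[3] = 3.1910+1.3143i
X[4] = 4.3090-2.1266i

X = [0, 4.3090+2.1266i, 3.1910-1.3143i, 3.1910+1.3143i, 4.3090-2.1266i]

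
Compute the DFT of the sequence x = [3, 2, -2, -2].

X[k] = Σ(n=0 to 3) x[n] · ω_4^(nk)
where ω_4 = e^(-2πi/4)

Computing each X[k]:
X[0] = 1
X[1] = 5-4i
X[2] = 1
X[3] = 5+4i

X = [1, 5-4i, 1, 5+4i]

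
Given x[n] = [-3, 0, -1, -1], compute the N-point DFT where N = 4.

X[k] = Σ(n=0 to 3) x[n] · ω_4^(nk)
where ω_4 = e^(-2πi/4)

Computing each X[k]:
X[0] = -5
X[1] = -2-1i
X[2] = -3
X[3] = -2+1i

X = [-5, -2-1i, -3, -2+1i]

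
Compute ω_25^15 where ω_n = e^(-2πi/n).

ω_25^15 = e^(-2πi·15/25)
= cos(-2π·15/25) + i·sin(-2π·15/25)
= cos(-30π/25) + i·sin(-30π/25)

ω_25^15 = cos(-30π/25) + i·sin(-30π/25) = -0.8090+0.5878i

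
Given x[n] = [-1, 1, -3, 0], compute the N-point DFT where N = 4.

X[k] = Σ(n=0 to 3) x[n] · ω_4^(nk)
where ω_4 = e^(-2πi/4)

Computing each X[k]:
X[0] = -3
X[1] = 2-1i
X[2] = -5
X[3] = 2+1i

X = [-3, 2-1i, -5, 2+1i]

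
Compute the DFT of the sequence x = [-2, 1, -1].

X[k] = Σ(n=0 to 2) x[n] · ω_3^(nk)
where ω_3 = e^(-2πi/3)

Computing each X[k]:
X[0] = -2
X[1] = -2.0000-1.7321i
X[2] = -2.0000+1.7321i

X = [-2, -2.0000-1.7321i, -2.0000+1.7321i]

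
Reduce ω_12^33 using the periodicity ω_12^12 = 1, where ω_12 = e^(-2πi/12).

Since ω_12^12 = 1, powers reduce modulo 12.
33 mod 12 = 9
So ω_12^33 = ω_12^9 = e^(-2πi·9/12)

ω_12^33 = ω_12^9 = 1i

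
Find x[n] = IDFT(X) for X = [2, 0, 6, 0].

x[n] = (1/4) Σ(k=0 to 3) X[k] · e^(2πikn/4)

Computing each x[n]:
x[0] = 2
x[1] = -1
x[2] = 2
x[3] = -1

x = [2, -1, 2, -1]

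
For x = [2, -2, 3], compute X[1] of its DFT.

X[1] = Σ(n=0 to 2) x[n] · ω_3^(1n) where ω_3 = e^(-2πi/3)
= (2)·ω_3^0 + (-2)·ω_3^1 + (3)·ω_3^2

X[1] = 1.5000+4.3301i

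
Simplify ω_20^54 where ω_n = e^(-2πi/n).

Since ω_20^20 = 1, powers reduce modulo 20.
54 mod 20 = 14
So ω_20^54 = ω_20^14 = e^(-2πi·14/20)

ω_20^54 = ω_20^14 = -0.3090+0.9511i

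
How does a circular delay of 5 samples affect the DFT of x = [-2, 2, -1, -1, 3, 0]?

Time shift by 5: X_shifted[k] = ω_6^(5k) · X[k]
Shifted x = [2, -1, -1, 3, 0, -2]

DFT(x[n-5]) = [1, -2, 7.0000-1.7321i, 1, 7.0000+1.7321i, -2]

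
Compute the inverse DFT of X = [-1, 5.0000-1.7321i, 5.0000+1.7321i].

x[n] = (1/3) Σ(k=0 to 2) X[k] · e^(2πikn/3)

Computing each x[n]:
x[0] = 3
x[1] = -1
x[2] = -3

x = [3, -1, -3]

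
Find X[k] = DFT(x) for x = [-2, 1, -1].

X[k] = Σ(n=0 to 2) x[n] · ω_3^(nk)
where ω_3 = e^(-2πi/3)

Computing each X[k]:
X[0] = -2
X[1] = -2.0000-1.7321i
X[2] = -2.0000+1.7321i

X = [-2, -2.0000-1.7321i, -2.0000+1.7321i]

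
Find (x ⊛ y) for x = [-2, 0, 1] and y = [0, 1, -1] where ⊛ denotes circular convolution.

(x ⊛ y)[n] = Σ(m=0 to 2) x[m] · y[(n-m) mod 3]

Computing each output sample:
(x ⊛ y)[0] = 1
(x ⊛ y)[1] = -3
(x ⊛ y)[2] = 2

x ⊛ y = [1, -3, 2]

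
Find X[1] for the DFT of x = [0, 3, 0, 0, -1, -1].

X[1] = Σ(n=0 to 5) x[n] · ω_6^(1n) where ω_6 = e^(-2πi/6)
= (0)·ω_6^0 + (3)·ω_6^1 + (0)·ω_6^2 + (0)·ω_6^3 + (-1)·ω_6^4 + (-1)·ω_6^5

X[1] = 1.5000-4.3301i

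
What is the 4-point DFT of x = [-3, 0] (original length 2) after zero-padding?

Original 2-point DFT: [-3, -3]
Zero-padded 4-point DFT provides frequency interpolation.

DFT_4([x, 0, ...]) = [-3, -3, -3, -3]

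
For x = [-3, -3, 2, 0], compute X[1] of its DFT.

X[1] = Σ(n=0 to 3) x[n] · ω_4^(1n) where ω_4 = e^(-2πi/4)
= (-3)·ω_4^0 + (-3)·ω_4^1 + (2)·ω_4^2 + (0)·ω_4^3

X[1] = -5+3i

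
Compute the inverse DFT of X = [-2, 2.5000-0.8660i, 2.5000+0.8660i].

x[n] = (1/3) Σ(k=0 to 2) X[k] · e^(2πikn/3)

Computing each x[n]:
x[0] = 1
x[1] = -1
x[2] = -2

x = [1, -1, -2]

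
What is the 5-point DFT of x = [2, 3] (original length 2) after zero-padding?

Original 2-point DFT: [5, -1]
Zero-padded 5-point DFT provides frequency interpolation.

DFT_5([x, 0, ...]) = [5, 2.9271-2.8532i, -0.4271-1.7634i, -0.4271+1.7634i, 2.9271+2.8532i]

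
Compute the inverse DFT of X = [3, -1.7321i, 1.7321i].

x[n] = (1/3) Σ(k=0 to 2) X[k] · e^(2πikn/3)

Computing each x[n]:
x[0] = 1
x[1] = 2
x[2] = 0

x = [1, 2, 0]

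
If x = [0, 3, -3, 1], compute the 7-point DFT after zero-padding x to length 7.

Original 4-point DFT: [1, 3-2i, -7, 3+2i]
Zero-padded 7-point DFT provides frequency interpolation.

DFT_7([x, 0, ...]) = [1, 1.6371+0.1454i, 2.6588-3.4446i, -4.7959-4.6221i, -4.7959+4.6221i, 2.6588+3.4446i, 1.6371-0.1454i]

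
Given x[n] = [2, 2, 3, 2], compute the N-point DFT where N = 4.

X[k] = Σ(n=0 to 3) x[n] · ω_4^(nk)
where ω_4 = e^(-2πi/4)

Computing each X[k]:
X[0] = 9
X[1] = -1
X[2] = 1
X[3] = -1

X = [9, -1, 1, -1]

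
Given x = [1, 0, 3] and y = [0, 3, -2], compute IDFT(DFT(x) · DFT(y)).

(x ⊛ y)[n] = Σ(m=0 to 2) x[m] · y[(n-m) mod 3]

Computing each output sample:
(x ⊛ y)[0] = 9
(x ⊛ y)[1] = -3
(x ⊛ y)[2] = -2

x ⊛ y = [9, -3, -2]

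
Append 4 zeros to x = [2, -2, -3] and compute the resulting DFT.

Original 3-point DFT: [-3, 4.5000-0.8660i, 4.5000+0.8660i]
Zero-padded 7-point DFT provides frequency interpolation.

DFT_7([x, 0, ...]) = [-3, 1.4206+4.4884i, 5.1479+0.6482i, 1.9315-1.4777i, 1.9315+1.4777i, 5.1479-0.6482i, 1.4206-4.4884i]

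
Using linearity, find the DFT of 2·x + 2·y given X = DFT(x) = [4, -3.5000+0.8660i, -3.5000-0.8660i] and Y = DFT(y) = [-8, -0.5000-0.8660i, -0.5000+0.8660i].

By linearity: DFT(2x + 2y) = 2·DFT(x) + 2·DFT(y)
= 2·[4, -3.5000+0.8660i, -3.5000-0.8660i] + 2·[-8, -0.5000-0.8660i, -0.5000+0.8660i]

Computing element-wise:
Z[0] = 2·(4) + 2·(-8) = -8
Z[1] = 2·(-3.5000+0.8660i) + 2·(-0.5000-0.8660i) = -8
Z[2] = 2·(-3.5000-0.8660i) + 2·(-0.5000+0.8660i) = -8

DFT(2x + 2y) = 2·X + 2·Y = [-8, -8, -8]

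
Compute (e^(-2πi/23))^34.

Since ω_23^23 = 1, powers reduce modulo 23.
34 mod 23 = 11
So ω_23^34 = ω_23^11 = e^(-2πi·11/23)

ω_23^34 = ω_23^11 = -0.9907-0.1362i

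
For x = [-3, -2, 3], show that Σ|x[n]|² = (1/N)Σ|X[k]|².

Time domain:
Σ|x[n]|² = |-3|² + |-2|² + |3|² = 22.0000

Frequency domain:
(1/3)Σ|X[k]|² = (1/3)(|-2|² + |-3.5000+4.3301i|² + |-3.5000-4.3301i|²) = (1/3)·66.0000 = 22.0000

Both sides agree, confirming Parseval's theorem.

Σ|x[n]|² = (1/N)Σ|X[k]|² = 22.0000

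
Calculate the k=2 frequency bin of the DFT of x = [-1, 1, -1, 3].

X[2] = Σ(n=0 to 3) x[n] · ω_4^(2n) where ω_4 = e^(-2πi/4)
= (-1)·ω_4^0 + (1)·ω_4^2 + (-1)·ω_4^4 + (3)·ω_4^6

X[2] = -6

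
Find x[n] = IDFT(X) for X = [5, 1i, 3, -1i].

x[n] = (1/4) Σ(k=0 to 3) X[k] · e^(2πikn/4)

Computing each x[n]:
x[0] = 2
x[1] = 0
x[2] = 2
x[3] = 1

x = [2, 0, 2, 1]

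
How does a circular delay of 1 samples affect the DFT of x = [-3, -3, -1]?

Time shift by 1: X_shifted[k] = ω_3^(1k) · X[k]
Shifted x = [-1, -3, -3]

DFT(x[n-1]) = [-7, 2, 2]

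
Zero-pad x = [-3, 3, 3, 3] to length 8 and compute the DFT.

Original 4-point DFT: [6, -6, -6, -6]
Zero-padded 8-point DFT provides frequency interpolation.

DFT_8([x, 0, ...]) = [6, -3.0000-7.2426i, -6, -3.0000-1.2426i, -6, -3.0000+1.2426i, -6, -3.0000+7.2426i]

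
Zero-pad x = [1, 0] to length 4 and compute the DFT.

Original 2-point DFT: [1, 1]
Zero-padded 4-point DFT provides frequency interpolation.

DFT_4([x, 0, ...]) = [1, 1, 1, 1]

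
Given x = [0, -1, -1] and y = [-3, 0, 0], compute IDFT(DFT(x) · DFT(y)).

(x ⊛ y)[n] = Σ(m=0 to 2) x[m] · y[(n-m) mod 3]

Computing each output sample:
(x ⊛ y)[0] = 0
(x ⊛ y)[1] = 3
(x ⊛ y)[2] = 3

x ⊛ y = [0, 3, 3]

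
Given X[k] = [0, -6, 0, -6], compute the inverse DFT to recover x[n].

x[n] = (1/4) Σ(k=0 to 3) X[k] · e^(2πikn/4)

Computing each x[n]:
x[0] = -3
x[1] = 0
x[2] = 3
x[3] = 0

x = [-3, 0, 3, 0]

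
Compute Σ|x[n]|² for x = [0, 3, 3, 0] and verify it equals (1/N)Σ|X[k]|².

Time domain:
Σ|x[n]|² = |0|² + |3|² + |3|² + |0|² = 18.0000

Frequency domain:
(1/4)Σ|X[k]|² = (1/4)(|6|² + |-3-3i|² + |0|² + |-3+3i|²) = (1/4)·72.0000 = 18.0000

Both sides agree, confirming Parseval's theorem.

Σ|x[n]|² = (1/N)Σ|X[k]|² = 18.0000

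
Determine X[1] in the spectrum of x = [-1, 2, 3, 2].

X[1] = Σ(n=0 to 3) x[n] · ω_4^(1n) where ω_4 = e^(-2πi/4)
= (-1)·ω_4^0 + (2)·ω_4^1 + (3)·ω_4^2 + (2)·ω_4^3

X[1] = -4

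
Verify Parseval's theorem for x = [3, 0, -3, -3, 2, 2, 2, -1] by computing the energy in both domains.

Time domain:
Σ|x[n]|² = |3|² + |0|² + |-3|² + |-3|² + |2|² + |2|² + |2|² + |-1|² = 40.0000

Frequency domain:
(1/8)Σ|X[k]|² = (1/8)(|2|² + |1.0000+7.8284i|² + |6-6i|² + |1.0000-2.1716i|² + |6|² + |1.0000+2.1716i|² + |6+6i|² + |1.0000-7.8284i|²) = (1/8)·320.0000 = 40.0000

Both sides agree, confirming Parseval's theorem.

Σ|x[n]|² = (1/N)Σ|X[k]|² = 40.0000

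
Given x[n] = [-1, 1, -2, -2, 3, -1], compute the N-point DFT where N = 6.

X[k] = Σ(n=0 to 5) x[n] · ω_6^(nk)
where ω_6 = e^(-2πi/6)

Computing each X[k]:
X[0] = -2
X[1] = 0.5000+2.5981i
X[2] = -3.5000-6.0622i
X[3] = 2
X[4] = -3.5000+6.0622i
X[5] = 0.5000-2.5981i

X = [-2, 0.5000+2.5981i, -3.5000-6.0622i, 2, -3.5000+6.0622i, 0.5000-2.5981i]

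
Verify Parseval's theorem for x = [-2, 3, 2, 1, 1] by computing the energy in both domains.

Time domain:
Σ|x[n]|² = |-2|² + |3|² + |2|² + |1|² + |1|² = 19.0000

Frequency domain:
(1/5)Σ|X[k]|² = (1/5)(|5|² + |-3.1910-2.4899i|² + |-4.3090-0.2245i|² + |-4.3090+0.2245i|² + |-3.1910+2.4899i|²) = (1/5)·95.0000 = 19.0000

Both sides agree, confirming Parseval's theorem.

Σ|x[n]|² = (1/N)Σ|X[k]|² = 19.0000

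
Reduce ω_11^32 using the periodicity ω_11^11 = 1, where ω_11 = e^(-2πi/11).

Since ω_11^11 = 1, powers reduce modulo 11.
32 mod 11 = 10
So ω_11^32 = ω_11^10 = e^(-2πi·10/11)

ω_11^32 = ω_11^10 = 0.8413+0.5406i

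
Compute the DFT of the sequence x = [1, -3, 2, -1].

X[k] = Σ(n=0 to 3) x[n] · ω_4^(nk)
where ω_4 = e^(-2πi/4)

Computing each X[k]:
X[0] = -1
X[1] = -1+2i
X[2] = 7
X[3] = -1-2i

X = [-1, -1+2i, 7, -1-2i]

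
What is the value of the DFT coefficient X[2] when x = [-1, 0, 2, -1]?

X[2] = Σ(n=0 to 3) x[n] · ω_4^(2n) where ω_4 = e^(-2πi/4)
= (-1)·ω_4^0 + (0)·ω_4^2 + (2)·ω_4^4 + (-1)·ω_4^6

X[2] = 2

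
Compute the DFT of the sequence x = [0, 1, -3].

X[k] = Σ(n=0 to 2) x[n] · ω_3^(nk)
where ω_3 = e^(-2πi/3)

Computing each X[k]:
X[0] = -2
X[1] = 1.0000-3.4641i
X[2] = 1.0000+3.4641i

X = [-2, 1.0000-3.4641i, 1.0000+3.4641i]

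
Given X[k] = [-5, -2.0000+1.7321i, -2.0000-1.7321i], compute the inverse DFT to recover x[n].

x[n] = (1/3) Σ(k=0 to 2) X[k] · e^(2πikn/3)

Computing each x[n]:
x[0] = -3
x[1] = -2
x[2] = 0

x = [-3, -2, 0]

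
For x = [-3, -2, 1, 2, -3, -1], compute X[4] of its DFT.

X[4] = Σ(n=0 to 5) x[n] · ω_6^(4n) where ω_6 = e^(-2πi/6)
= (-3)·ω_6^0 + (-2)·ω_6^4 + (1)·ω_6^8 + (2)·ω_6^12 + (-3)·ω_6^16 + (-1)·ω_6^20

X[4] = 1.5000-4.3301i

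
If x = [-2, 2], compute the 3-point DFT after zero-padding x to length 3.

Original 2-point DFT: [0, -4]
Zero-padded 3-point DFT provides frequency interpolation.

DFT_3([x, 0, ...]) = [0, -3.0000-1.7321i, -3.0000+1.7321i]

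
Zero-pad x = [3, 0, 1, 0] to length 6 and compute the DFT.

Original 4-point DFT: [4, 2, 4, 2]
Zero-padded 6-point DFT provides frequency interpolation.

DFT_6([x, 0, ...]) = [4, 2.5000-0.8660i, 2.5000+0.8660i, 4, 2.5000-0.8660i, 2.5000+0.8660i]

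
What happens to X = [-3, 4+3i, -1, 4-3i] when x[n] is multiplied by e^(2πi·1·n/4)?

Modulation property: DFT(ω_4^(-1n)·x[n]) = X[(k-1) mod 4], so circularly shift X by 1 positions.

X[k-1] = [4-3i, -3, 4+3i, -1]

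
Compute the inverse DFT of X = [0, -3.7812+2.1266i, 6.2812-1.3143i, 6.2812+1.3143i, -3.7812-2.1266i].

x[n] = (1/5) Σ(k=0 to 4) X[k] · e^(2πikn/5)

Computing each x[n]:
x[0] = 1
x[1] = -3
x[2] = 1
x[3] = 3
x[4] = -2

x = [1, -3, 1, 3, -2]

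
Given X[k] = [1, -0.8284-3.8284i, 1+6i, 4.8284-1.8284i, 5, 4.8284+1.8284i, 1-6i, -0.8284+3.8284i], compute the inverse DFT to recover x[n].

x[n] = (1/8) Σ(k=0 to 7) X[k] · e^(2πikn/8)

Computing each x[n]:
x[0] = 2
x[1] = -2
x[2] = 1
x[3] = 3
x[4] = 0
x[5] = -2
x[6] = 0
x[7] = -1

x = [2, -2, 1, 3, 0, -2, 0, -1]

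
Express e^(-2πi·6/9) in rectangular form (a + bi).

ω_9^6 = e^(-2πi·6/9)
= cos(-2π·6/9) + i·sin(-2π·6/9)
= cos(-12π/9) + i·sin(-12π/9)

ω_9^6 = cos(-12π/9) + i·sin(-12π/9) = -0.5000+0.8660i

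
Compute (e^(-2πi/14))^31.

Since ω_14^14 = 1, powers reduce modulo 14.
31 mod 14 = 3
So ω_14^31 = ω_14^3 = e^(-2πi·3/14)

ω_14^31 = ω_14^3 = 0.2225-0.9749i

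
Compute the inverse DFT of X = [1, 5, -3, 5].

x[n] = (1/4) Σ(k=0 to 3) X[k] · e^(2πikn/4)

Computing each x[n]:
x[0] = 2
x[1] = 1
x[2] = -3
x[3] = 1

x = [2, 1, -3, 1]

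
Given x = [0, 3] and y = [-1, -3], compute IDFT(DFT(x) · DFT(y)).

(x ⊛ y)[n] = Σ(m=0 to 1) x[m] · y[(n-m) mod 2]

Computing each output sample:
(x ⊛ y)[0] = -9
(x ⊛ y)[1] = -3

x ⊛ y = [-9, -3]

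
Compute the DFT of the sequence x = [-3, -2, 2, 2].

X[k] = Σ(n=0 to 3) x[n] · ω_4^(nk)
where ω_4 = e^(-2πi/4)

Computing each X[k]:
X[0] = -1
X[1] = -5+4i
X[2] = -1
X[3] = -5-4i

X = [-1, -5+4i, -1, -5-4i]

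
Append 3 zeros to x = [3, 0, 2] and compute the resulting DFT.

Original 3-point DFT: [5, 2.0000+1.7321i, 2.0000-1.7321i]
Zero-padded 6-point DFT provides frequency interpolation.

DFT_6([x, 0, ...]) = [5, 2.0000-1.7321i, 2.0000+1.7321i, 5, 2.0000-1.7321i, 2.0000+1.7321i]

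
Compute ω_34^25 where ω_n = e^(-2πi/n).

ω_34^25 = e^(-2πi·25/34)
= cos(-2π·25/34) + i·sin(-2π·25/34)
= cos(-50π/34) + i·sin(-50π/34)

ω_34^25 = cos(-50π/34) + i·sin(-50π/34) = -0.0923+0.9957i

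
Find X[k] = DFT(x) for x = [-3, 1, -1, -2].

X[k] = Σ(n=0 to 3) x[n] · ω_4^(nk)
where ω_4 = e^(-2πi/4)

Computing each X[k]:
X[0] = -5
X[1] = -2-3i
X[2] = -3
X[3] = -2+3i

X = [-5, -2-3i, -3, -2+3i]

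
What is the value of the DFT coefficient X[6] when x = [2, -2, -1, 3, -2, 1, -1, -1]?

X[6] = Σ(n=0 to 7) x[n] · ω_8^(6n) where ω_8 = e^(-2πi/8)
= (2)·ω_8^0 + (-2)·ω_8^6 + (-1)·ω_8^12 + (3)·ω_8^18 + (-2)·ω_8^24 + (1)·ω_8^30 + (-1)·ω_8^36 + (-1)·ω_8^42

X[6] = 2-3i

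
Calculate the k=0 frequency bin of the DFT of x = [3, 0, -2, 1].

X[0] = Σ(n=0 to 3) x[n] · ω_4^0 = Σ x[n]
= (3) + (0) + (-2) + (1)

X[0] = 2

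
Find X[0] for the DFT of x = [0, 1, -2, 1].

X[0] = Σ(n=0 to 3) x[n] · ω_4^0 = Σ x[n]
= (0) + (1) + (-2) + (1)

X[0] = 0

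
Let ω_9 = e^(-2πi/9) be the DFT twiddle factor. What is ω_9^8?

ω_9^8 = e^(-2πi·8/9)
= cos(-2π·8/9) + i·sin(-2π·8/9)
= cos(-16π/9) + i·sin(-16π/9)

ω_9^8 = cos(-16π/9) + i·sin(-16π/9) = 0.7660+0.6428i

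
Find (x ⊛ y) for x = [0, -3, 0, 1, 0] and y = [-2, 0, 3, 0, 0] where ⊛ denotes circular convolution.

(x ⊛ y)[n] = Σ(m=0 to 4) x[m] · y[(n-m) mod 5]

Computing each output sample:
(x ⊛ y)[0] = 3
(x ⊛ y)[1] = 6
(x ⊛ y)[2] = 0
(x ⊛ y)[3] = -11
(x ⊛ y)[4] = 0

x ⊛ y = [3, 6, 0, -11, 0]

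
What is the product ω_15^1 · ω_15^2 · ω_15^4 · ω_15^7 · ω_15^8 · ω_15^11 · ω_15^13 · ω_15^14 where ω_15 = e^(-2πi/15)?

The primitive 15th roots of unity are ω_15^k for k coprime to 15: k ∈ {1, 2, 4, 7, 8, 11, 13, 14}
Their product equals the constant term of the cyclotomic polynomial Φ_15(x) up to sign.
For n ≥ 3, the product of all primitive nth roots of unity is 1. (For n=1 it is 1; for n=2 it is -1.)

1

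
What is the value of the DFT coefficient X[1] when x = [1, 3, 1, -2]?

X[1] = Σ(n=0 to 3) x[n] · ω_4^(1n) where ω_4 = e^(-2πi/4)
= (1)·ω_4^0 + (3)·ω_4^1 + (1)·ω_4^2 + (-2)·ω_4^3

X[1] = -5i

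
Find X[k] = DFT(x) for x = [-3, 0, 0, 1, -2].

X[k] = Σ(n=0 to 4) x[n] · ω_5^(nk)
where ω_5 = e^(-2πi/5)

Computing each X[k]:
X[0] = -4
X[1] = -4.4271-1.3143i
X[2] = -1.0729-2.1266i
X[3] = -1.0729+2.1266i
X[4] = -4.4271+1.3143i

X = [-4, -4.4271-1.3143i, -1.0729-2.1266i, -1.0729+2.1266i, -4.4271+1.3143i]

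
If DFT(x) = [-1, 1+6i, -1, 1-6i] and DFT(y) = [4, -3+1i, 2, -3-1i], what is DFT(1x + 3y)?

By linearity: DFT(1x + 3y) = 1·DFT(x) + 3·DFT(y)
= 1·[-1, 1+6i, -1, 1-6i] + 3·[4, -3+1i, 2, -3-1i]

Computing element-wise:
Z[0] = 1·(-1) + 3·(4) = 11
Z[1] = 1·(1+6i) + 3·(-3+1i) = -8+9i
Z[2] = 1·(-1) + 3·(2) = 5
Z[3] = 1·(1-6i) + 3·(-3-1i) = -8-9i

DFT(1x + 3y) = 1·X + 3·Y = [11, -8+9i, 5, -8-9i]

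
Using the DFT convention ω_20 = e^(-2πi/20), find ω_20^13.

ω_20^13 = e^(-2πi·13/20)
= cos(-2π·13/20) + i·sin(-2π·13/20)
= cos(-26π/20) + i·sin(-26π/20)

ω_20^13 = cos(-26π/20) + i·sin(-26π/20) = -0.5878+0.8090i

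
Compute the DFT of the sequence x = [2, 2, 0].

X[k] = Σ(n=0 to 2) x[n] · ω_3^(nk)
where ω_3 = e^(-2πi/3)

Computing each X[k]:
X[0] = 4
X[1] = 1.0000-1.7321i
X[2] = 1.0000+1.7321i

X = [4, 1.0000-1.7321i, 1.0000+1.7321i]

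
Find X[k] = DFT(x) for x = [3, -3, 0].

X[k] = Σ(n=0 to 2) x[n] · ω_3^(nk)
where ω_3 = e^(-2πi/3)

Computing each X[k]:
X[0] = 0
X[1] = 4.5000+2.5981i
X[2] = 4.5000-2.5981i

X = [0, 4.5000+2.5981i, 4.5000-2.5981i]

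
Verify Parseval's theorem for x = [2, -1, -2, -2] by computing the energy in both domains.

Time domain:
Σ|x[n]|² = |2|² + |-1|² + |-2|² + |-2|² = 13.0000

Frequency domain:
(1/4)Σ|X[k]|² = (1/4)(|-3|² + |4-1i|² + |3|² + |4+1i|²) = (1/4)·52.0000 = 13.0000

Both sides agree, confirming Parseval's theorem.

Σ|x[n]|² = (1/N)Σ|X[k]|² = 13.0000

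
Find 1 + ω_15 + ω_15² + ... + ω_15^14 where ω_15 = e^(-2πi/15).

Sum of all nth roots of unity equals 0 for n > 1 (geometric series with r ≠ 1).

0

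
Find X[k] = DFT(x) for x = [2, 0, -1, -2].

X[k] = Σ(n=0 to 3) x[n] · ω_4^(nk)
where ω_4 = e^(-2πi/4)

Computing each X[k]:
X[0] = -1
X[1] = 3-2i
X[2] = 3
X[3] = 3+2i

X = [-1, 3-2i, 3, 3+2i]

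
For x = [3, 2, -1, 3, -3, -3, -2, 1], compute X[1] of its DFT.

X[1] = Σ(n=0 to 7) x[n] · ω_8^(1n) where ω_8 = e^(-2πi/8)
= (3)·ω_8^0 + (2)·ω_8^1 + (-1)·ω_8^2 + (3)·ω_8^3 + (-3)·ω_8^4 + (-3)·ω_8^5 + (-2)·ω_8^6 + (1)·ω_8^7

X[1] = 8.1213-5.9497i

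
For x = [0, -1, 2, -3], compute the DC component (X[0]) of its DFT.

X[0] = Σ(n=0 to 3) x[n] · ω_4^0 = Σ x[n]
= (0) + (-1) + (2) + (-3)

X[0] = -2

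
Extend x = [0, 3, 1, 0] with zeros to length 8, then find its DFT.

Original 4-point DFT: [4, -1-3i, -2, -1+3i]
Zero-padded 8-point DFT provides frequency interpolation.

DFT_8([x, 0, ...]) = [4, 2.1213-3.1213i, -1-3i, -2.1213-1.1213i, -2, -2.1213+1.1213i, -1+3i, 2.1213+3.1213i]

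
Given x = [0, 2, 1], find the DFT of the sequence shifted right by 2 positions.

Time shift by 2: X_shifted[k] = ω_3^(2k) · X[k]
Shifted x = [2, 1, 0]

DFT(x[n-2]) = [3, 1.5000-0.8660i, 1.5000+0.8660i]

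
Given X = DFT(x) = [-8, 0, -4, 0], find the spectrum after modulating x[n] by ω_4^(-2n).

Modulation property: DFT(ω_4^(-2n)·x[n]) = X[(k-2) mod 4], so circularly shift X by 2 positions.

X[k-2] = [-4, 0, -8, 0]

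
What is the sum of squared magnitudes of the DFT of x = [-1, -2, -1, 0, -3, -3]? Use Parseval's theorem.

Parseval: Σ|x[n]|² = (1/N)Σ|X[k]|², so Σ|X[k]|² = N·Σ|x[n]|² = 6·24.0000

Σ|X[k]|² = N·Σ|x[n]|² = 6·24.0000 = 144.0000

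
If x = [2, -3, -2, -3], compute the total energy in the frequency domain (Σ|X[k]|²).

Parseval: Σ|x[n]|² = (1/N)Σ|X[k]|², so Σ|X[k]|² = N·Σ|x[n]|² = 4·26.0000

Σ|X[k]|² = N·Σ|x[n]|² = 4·26.0000 = 104.0000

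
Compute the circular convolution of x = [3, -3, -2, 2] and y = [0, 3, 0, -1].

(x ⊛ y)[n] = Σ(m=0 to 3) x[m] · y[(n-m) mod 4]

Computing each output sample:
(x ⊛ y)[0] = 9
(x ⊛ y)[1] = 11
(x ⊛ y)[2] = -11
(x ⊛ y)[3] = -9

x ⊛ y = [9, 11, -11, -9]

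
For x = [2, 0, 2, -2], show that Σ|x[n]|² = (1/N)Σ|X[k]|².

Time domain:
Σ|x[n]|² = |2|² + |0|² + |2|² + |-2|² = 12.0000

Frequency domain:
(1/4)Σ|X[k]|² = (1/4)(|2|² + |-2i|² + |6|² + |2i|²) = (1/4)·48.0000 = 12.0000

Both sides agree, confirming Parseval's theorem.

Σ|x[n]|² = (1/N)Σ|X[k]|² = 12.0000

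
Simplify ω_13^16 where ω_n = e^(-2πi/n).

Since ω_13^13 = 1, powers reduce modulo 13.
16 mod 13 = 3
So ω_13^16 = ω_13^3 = e^(-2πi·3/13)

ω_13^16 = ω_13^3 = 0.1205-0.9927i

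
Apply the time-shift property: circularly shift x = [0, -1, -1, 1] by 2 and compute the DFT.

Time shift by 2: X_shifted[k] = ω_4^(2k) · X[k]
Shifted x = [-1, 1, 0, -1]

DFT(x[n-2]) = [-1, -1-2i, -1, -1+2i]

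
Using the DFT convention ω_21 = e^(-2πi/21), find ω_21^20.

ω_21^20 = e^(-2πi·20/21)
= cos(-2π·20/21) + i·sin(-2π·20/21)
= cos(-40π/21) + i·sin(-40π/21)

ω_21^20 = cos(-40π/21) + i·sin(-40π/21) = 0.9556+0.2948i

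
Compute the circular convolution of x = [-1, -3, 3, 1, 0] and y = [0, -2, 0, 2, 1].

(x ⊛ y)[n] = Σ(m=0 to 4) x[m] · y[(n-m) mod 5]

Computing each output sample:
(x ⊛ y)[0] = 3
(x ⊛ y)[1] = 7
(x ⊛ y)[2] = 7
(x ⊛ y)[3] = -8
(x ⊛ y)[4] = -9

x ⊛ y = [3, 7, 7, -8, -9]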